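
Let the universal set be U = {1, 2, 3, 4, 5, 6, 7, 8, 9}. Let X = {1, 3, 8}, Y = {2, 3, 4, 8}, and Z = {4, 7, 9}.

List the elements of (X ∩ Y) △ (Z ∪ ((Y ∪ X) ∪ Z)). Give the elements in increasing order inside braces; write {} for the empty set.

X ∩ Y = {3, 8}
Y ∪ X = {1, 2, 3, 4, 8}
(Y ∪ X) ∪ Z = {1, 2, 3, 4, 7, 8, 9}
Z ∪ ((Y ∪ X) ∪ Z) = {1, 2, 3, 4, 7, 8, 9}
(X ∩ Y) △ (Z ∪ ((Y ∪ X) ∪ Z)) = {1, 2, 4, 7, 9}

{1, 2, 4, 7, 9}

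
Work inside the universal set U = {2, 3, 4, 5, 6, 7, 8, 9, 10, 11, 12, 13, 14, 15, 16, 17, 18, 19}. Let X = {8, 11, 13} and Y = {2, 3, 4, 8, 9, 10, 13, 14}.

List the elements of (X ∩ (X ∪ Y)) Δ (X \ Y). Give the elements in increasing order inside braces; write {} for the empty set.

X ∪ Y = {2, 3, 4, 8, 9, 10, 11, 13, 14}
X ∩ (X ∪ Y) = {8, 11, 13}
X \ Y = {11}
(X ∩ (X ∪ Y)) Δ (X \ Y) = {8, 13}

{8, 13}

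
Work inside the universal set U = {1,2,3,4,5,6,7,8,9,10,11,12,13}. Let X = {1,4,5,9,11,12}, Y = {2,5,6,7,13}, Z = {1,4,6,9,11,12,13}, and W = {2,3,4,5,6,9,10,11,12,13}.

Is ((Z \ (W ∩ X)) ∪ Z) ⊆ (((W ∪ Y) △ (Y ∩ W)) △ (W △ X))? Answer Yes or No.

W ∩ X = {4,5,9,11,12}
Z \ (W ∩ X) = {1,6,13}
(Z \ (W ∩ X)) ∪ Z = {1,4,6,9,11,12,13}
W ∪ Y = {2,3,4,5,6,7,9,10,11,12,13}
Y ∩ W = {2,5,6,13}
(W ∪ Y) △ (Y ∩ W) = {3,4,7,9,10,11,12}
W △ X = {1,2,3,6,10,13}
((W ∪ Y) △ (Y ∩ W)) △ (W △ X) = {1,2,4,6,7,9,11,12,13}
Every element of {1,4,6,9,11,12,13} is in {1,2,4,6,7,9,11,12,13}, so (Z \ (W ∩ X)) ∪ Z ⊆ ((W ∪ Y) △ (Y ∩ W)) △ (W △ X).

Yes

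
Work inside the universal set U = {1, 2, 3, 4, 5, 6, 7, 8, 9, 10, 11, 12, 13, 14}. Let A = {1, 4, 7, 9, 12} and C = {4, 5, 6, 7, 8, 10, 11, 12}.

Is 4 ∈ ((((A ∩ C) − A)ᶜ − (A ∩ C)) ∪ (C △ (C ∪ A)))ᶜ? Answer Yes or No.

4 ∈ A and 4 ∈ C, so 4 ∈ A ∩ C
4 ∈ (A ∩ C) and 4 ∈ A, so 4 ∉ (A ∩ C) − A
4 ∈ ((A ∩ C) − A)ᶜ since 4 ∉ ((A ∩ C) − A)
4 ∈ A and 4 ∈ C, so 4 ∈ A ∩ C
4 ∈ ((A ∩ C) − A)ᶜ and 4 ∈ (A ∩ C), so 4 ∉ ((A ∩ C) − A)ᶜ − (A ∩ C)
4 ∈ C and 4 ∈ A, so 4 ∈ C ∪ A
4 ∈ C and 4 ∈ (C ∪ A), so 4 ∉ C △ (C ∪ A)
4 ∉ (((A ∩ C) − A)ᶜ − (A ∩ C)) and 4 ∉ (C △ (C ∪ A)), so 4 ∉ (((A ∩ C) − A)ᶜ − (A ∩ C)) ∪ (C △ (C ∪ A))
4 ∈ ((((A ∩ C) − A)ᶜ − (A ∩ C)) ∪ (C △ (C ∪ A)))ᶜ since 4 ∉ ((((A ∩ C) − A)ᶜ − (A ∩ C)) ∪ (C △ (C ∪ A)))

Yes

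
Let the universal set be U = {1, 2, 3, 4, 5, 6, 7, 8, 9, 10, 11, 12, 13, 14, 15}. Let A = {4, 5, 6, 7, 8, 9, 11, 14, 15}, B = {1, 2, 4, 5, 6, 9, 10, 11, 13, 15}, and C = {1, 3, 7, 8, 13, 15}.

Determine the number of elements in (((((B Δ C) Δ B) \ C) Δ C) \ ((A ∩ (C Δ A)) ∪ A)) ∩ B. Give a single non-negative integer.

B Δ C = {2, 3, 4, 5, 6, 7, 8, 9, 10, 11}
(B Δ C) Δ B = {1, 3, 7, 8, 13, 15}
((B Δ C) Δ B) \ C = {}
(((B Δ C) Δ B) \ C) Δ C = {1, 3, 7, 8, 13, 15}
C Δ A = {1, 3, 4, 5, 6, 9, 11, 13, 14}
A ∩ (C Δ A) = {4, 5, 6, 9, 11, 14}
(A ∩ (C Δ A)) ∪ A = {4, 5, 6, 7, 8, 9, 11, 14, 15}
((((B Δ C) Δ B) \ C) Δ C) \ ((A ∩ (C Δ A)) ∪ A) = {1, 3, 13}
(((((B Δ C) Δ B) \ C) Δ C) \ ((A ∩ (C Δ A)) ∪ A)) ∩ B = {1, 13}
|(((((B Δ C) Δ B) \ C) Δ C) \ ((A ∩ (C Δ A)) ∪ A)) ∩ B| = 2

2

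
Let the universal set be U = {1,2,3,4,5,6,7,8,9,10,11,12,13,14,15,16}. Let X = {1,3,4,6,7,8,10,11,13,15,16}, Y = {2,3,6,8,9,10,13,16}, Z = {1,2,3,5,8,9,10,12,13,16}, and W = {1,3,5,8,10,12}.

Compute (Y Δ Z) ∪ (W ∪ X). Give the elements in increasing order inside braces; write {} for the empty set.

Y Δ Z = {1,5,6,12}
W ∪ X = {1,3,4,5,6,7,8,10,11,12,13,15,16}
(Y Δ Z) ∪ (W ∪ X) = {1,3,4,5,6,7,8,10,11,12,13,15,16}

{1,3,4,5,6,7,8,10,11,12,13,15,16}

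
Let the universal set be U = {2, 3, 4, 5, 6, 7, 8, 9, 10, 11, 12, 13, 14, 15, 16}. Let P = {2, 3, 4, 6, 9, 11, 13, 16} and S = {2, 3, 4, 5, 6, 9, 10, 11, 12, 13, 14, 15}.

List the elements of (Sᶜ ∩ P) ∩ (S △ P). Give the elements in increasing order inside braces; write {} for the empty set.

{16}

Sᶜ = {7, 8, 16}
Sᶜ ∩ P = {16}
S △ P = {5, 10, 12, 14, 15, 16}
(Sᶜ ∩ P) ∩ (S △ P) = {16}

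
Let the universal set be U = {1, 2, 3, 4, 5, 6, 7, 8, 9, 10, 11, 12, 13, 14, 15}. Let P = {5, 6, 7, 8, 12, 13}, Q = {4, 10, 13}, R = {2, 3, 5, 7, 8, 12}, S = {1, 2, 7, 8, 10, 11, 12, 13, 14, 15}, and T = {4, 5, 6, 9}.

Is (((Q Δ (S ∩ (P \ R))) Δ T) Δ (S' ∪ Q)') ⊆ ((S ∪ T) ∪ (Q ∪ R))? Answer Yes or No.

Yes

P \ R = {6, 13}
S ∩ (P \ R) = {13}
Q Δ (S ∩ (P \ R)) = {4, 10}
(Q Δ (S ∩ (P \ R))) Δ T = {5, 6, 9, 10}
S' = {3, 4, 5, 6, 9}
S' ∪ Q = {3, 4, 5, 6, 9, 10, 13}
(S' ∪ Q)' = {1, 2, 7, 8, 11, 12, 14, 15}
((Q Δ (S ∩ (P \ R))) Δ T) Δ (S' ∪ Q)' = {1, 2, 5, 6, 7, 8, 9, 10, 11, 12, 14, 15}
S ∪ T = {1, 2, 4, 5, 6, 7, 8, 9, 10, 11, 12, 13, 14, 15}
Q ∪ R = {2, 3, 4, 5, 7, 8, 10, 12, 13}
(S ∪ T) ∪ (Q ∪ R) = {1, 2, 3, 4, 5, 6, 7, 8, 9, 10, 11, 12, 13, 14, 15}
Every element of {1, 2, 5, 6, 7, 8, 9, 10, 11, 12, 14, 15} is in {1, 2, 3, 4, 5, 6, 7, 8, 9, 10, 11, 12, 13, 14, 15}, so ((Q Δ (S ∩ (P \ R))) Δ T) Δ (S' ∪ Q)' ⊆ (S ∪ T) ∪ (Q ∪ R).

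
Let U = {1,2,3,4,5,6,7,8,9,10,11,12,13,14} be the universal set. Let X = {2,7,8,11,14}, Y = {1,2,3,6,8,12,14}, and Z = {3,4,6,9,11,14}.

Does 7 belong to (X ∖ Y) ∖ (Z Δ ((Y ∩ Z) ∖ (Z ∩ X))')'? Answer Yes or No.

7 ∈ X and 7 ∉ Y, so 7 ∈ X ∖ Y
7 ∉ Y and 7 ∉ Z, so 7 ∉ Y ∩ Z
7 ∉ Z and 7 ∈ X, so 7 ∉ Z ∩ X
7 ∉ (Y ∩ Z) and 7 ∉ (Z ∩ X), so 7 ∉ (Y ∩ Z) ∖ (Z ∩ X)
7 ∈ ((Y ∩ Z) ∖ (Z ∩ X))' since 7 ∉ ((Y ∩ Z) ∖ (Z ∩ X))
7 ∉ Z and 7 ∈ ((Y ∩ Z) ∖ (Z ∩ X))', so 7 ∈ Z Δ ((Y ∩ Z) ∖ (Z ∩ X))'
7 ∉ (Z Δ ((Y ∩ Z) ∖ (Z ∩ X))')' since 7 ∈ (Z Δ ((Y ∩ Z) ∖ (Z ∩ X))')
7 ∈ (X ∖ Y) and 7 ∉ (Z Δ ((Y ∩ Z) ∖ (Z ∩ X))')', so 7 ∈ (X ∖ Y) ∖ (Z Δ ((Y ∩ Z) ∖ (Z ∩ X))')'

Yes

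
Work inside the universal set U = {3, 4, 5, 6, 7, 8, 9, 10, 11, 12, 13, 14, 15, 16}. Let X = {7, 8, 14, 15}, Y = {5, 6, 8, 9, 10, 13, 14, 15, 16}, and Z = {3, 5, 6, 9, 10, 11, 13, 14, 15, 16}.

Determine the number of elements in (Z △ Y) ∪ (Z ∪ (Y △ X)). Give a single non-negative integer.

12

Z △ Y = {3, 8, 11}
Y △ X = {5, 6, 7, 9, 10, 13, 16}
Z ∪ (Y △ X) = {3, 5, 6, 7, 9, 10, 11, 13, 14, 15, 16}
(Z △ Y) ∪ (Z ∪ (Y △ X)) = {3, 5, 6, 7, 8, 9, 10, 11, 13, 14, 15, 16}
|(Z △ Y) ∪ (Z ∪ (Y △ X))| = 12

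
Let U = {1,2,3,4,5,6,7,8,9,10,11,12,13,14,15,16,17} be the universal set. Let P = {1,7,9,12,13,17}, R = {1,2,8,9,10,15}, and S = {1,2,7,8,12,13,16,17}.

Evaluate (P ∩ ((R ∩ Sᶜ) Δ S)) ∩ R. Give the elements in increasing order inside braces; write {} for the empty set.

Sᶜ = {3,4,5,6,9,10,11,14,15}
R ∩ Sᶜ = {9,10,15}
(R ∩ Sᶜ) Δ S = {1,2,7,8,9,10,12,13,15,16,17}
P ∩ ((R ∩ Sᶜ) Δ S) = {1,7,9,12,13,17}
(P ∩ ((R ∩ Sᶜ) Δ S)) ∩ R = {1,9}

{1,9}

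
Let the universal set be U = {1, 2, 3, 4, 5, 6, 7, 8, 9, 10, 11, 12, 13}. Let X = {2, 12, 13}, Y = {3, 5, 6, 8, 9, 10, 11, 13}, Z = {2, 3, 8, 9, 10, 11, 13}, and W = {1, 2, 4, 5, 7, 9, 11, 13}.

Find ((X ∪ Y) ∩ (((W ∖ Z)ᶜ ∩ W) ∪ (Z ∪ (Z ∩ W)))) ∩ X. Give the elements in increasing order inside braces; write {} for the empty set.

{2, 13}

X ∪ Y = {2, 3, 5, 6, 8, 9, 10, 11, 12, 13}
W ∖ Z = {1, 4, 5, 7}
(W ∖ Z)ᶜ = {2, 3, 6, 8, 9, 10, 11, 12, 13}
(W ∖ Z)ᶜ ∩ W = {2, 9, 11, 13}
Z ∩ W = {2, 9, 11, 13}
Z ∪ (Z ∩ W) = {2, 3, 8, 9, 10, 11, 13}
((W ∖ Z)ᶜ ∩ W) ∪ (Z ∪ (Z ∩ W)) = {2, 3, 8, 9, 10, 11, 13}
(X ∪ Y) ∩ (((W ∖ Z)ᶜ ∩ W) ∪ (Z ∪ (Z ∩ W))) = {2, 3, 8, 9, 10, 11, 13}
((X ∪ Y) ∩ (((W ∖ Z)ᶜ ∩ W) ∪ (Z ∪ (Z ∩ W)))) ∩ X = {2, 13}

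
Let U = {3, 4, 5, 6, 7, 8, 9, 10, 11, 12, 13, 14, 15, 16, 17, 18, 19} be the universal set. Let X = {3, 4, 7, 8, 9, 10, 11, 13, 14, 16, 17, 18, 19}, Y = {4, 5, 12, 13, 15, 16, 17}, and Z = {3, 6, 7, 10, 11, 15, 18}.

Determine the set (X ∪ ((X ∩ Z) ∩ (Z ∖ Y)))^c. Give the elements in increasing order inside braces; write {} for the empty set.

{5, 6, 12, 15}

X ∩ Z = {3, 7, 10, 11, 18}
Z ∖ Y = {3, 6, 7, 10, 11, 18}
(X ∩ Z) ∩ (Z ∖ Y) = {3, 7, 10, 11, 18}
X ∪ ((X ∩ Z) ∩ (Z ∖ Y)) = {3, 4, 7, 8, 9, 10, 11, 13, 14, 16, 17, 18, 19}
(X ∪ ((X ∩ Z) ∩ (Z ∖ Y)))^c = {5, 6, 12, 15}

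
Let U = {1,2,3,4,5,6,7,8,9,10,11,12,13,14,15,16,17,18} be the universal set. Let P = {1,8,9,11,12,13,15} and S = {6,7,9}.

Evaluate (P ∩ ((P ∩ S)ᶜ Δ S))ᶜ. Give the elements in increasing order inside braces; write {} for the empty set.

P ∩ S = {9}
(P ∩ S)ᶜ = {1,2,3,4,5,6,7,8,10,11,12,13,14,15,16,17,18}
(P ∩ S)ᶜ Δ S = {1,2,3,4,5,8,9,10,11,12,13,14,15,16,17,18}
P ∩ ((P ∩ S)ᶜ Δ S) = {1,8,9,11,12,13,15}
(P ∩ ((P ∩ S)ᶜ Δ S))ᶜ = {2,3,4,5,6,7,10,14,16,17,18}

{2,3,4,5,6,7,10,14,16,17,18}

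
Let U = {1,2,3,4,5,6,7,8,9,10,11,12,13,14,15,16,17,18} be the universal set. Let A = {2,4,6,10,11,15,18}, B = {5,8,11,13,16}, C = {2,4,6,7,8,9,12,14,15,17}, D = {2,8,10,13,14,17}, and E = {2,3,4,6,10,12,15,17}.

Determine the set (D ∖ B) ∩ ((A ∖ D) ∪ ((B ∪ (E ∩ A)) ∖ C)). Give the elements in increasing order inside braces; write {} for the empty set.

{10}

D ∖ B = {2,10,14,17}
A ∖ D = {4,6,11,15,18}
E ∩ A = {2,4,6,10,15}
B ∪ (E ∩ A) = {2,4,5,6,8,10,11,13,15,16}
(B ∪ (E ∩ A)) ∖ C = {5,10,11,13,16}
(A ∖ D) ∪ ((B ∪ (E ∩ A)) ∖ C) = {4,5,6,10,11,13,15,16,18}
(D ∖ B) ∩ ((A ∖ D) ∪ ((B ∪ (E ∩ A)) ∖ C)) = {10}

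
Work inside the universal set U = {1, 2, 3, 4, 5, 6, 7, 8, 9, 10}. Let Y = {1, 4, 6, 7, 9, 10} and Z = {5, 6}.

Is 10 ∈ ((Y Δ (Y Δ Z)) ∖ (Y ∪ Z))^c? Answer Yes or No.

10 ∈ Y and 10 ∉ Z, so 10 ∈ Y Δ Z
10 ∈ Y and 10 ∈ (Y Δ Z), so 10 ∉ Y Δ (Y Δ Z)
10 ∈ Y and 10 ∉ Z, so 10 ∈ Y ∪ Z
10 ∉ (Y Δ (Y Δ Z)) and 10 ∈ (Y ∪ Z), so 10 ∉ (Y Δ (Y Δ Z)) ∖ (Y ∪ Z)
10 ∈ ((Y Δ (Y Δ Z)) ∖ (Y ∪ Z))^c since 10 ∉ ((Y Δ (Y Δ Z)) ∖ (Y ∪ Z))

Yes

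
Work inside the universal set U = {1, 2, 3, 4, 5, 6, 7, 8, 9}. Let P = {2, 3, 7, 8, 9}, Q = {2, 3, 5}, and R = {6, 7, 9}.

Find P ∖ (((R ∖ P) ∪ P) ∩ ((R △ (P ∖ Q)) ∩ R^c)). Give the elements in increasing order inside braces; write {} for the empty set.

R ∖ P = {6}
(R ∖ P) ∪ P = {2, 3, 6, 7, 8, 9}
P ∖ Q = {7, 8, 9}
R △ (P ∖ Q) = {6, 8}
R^c = {1, 2, 3, 4, 5, 8}
(R △ (P ∖ Q)) ∩ R^c = {8}
((R ∖ P) ∪ P) ∩ ((R △ (P ∖ Q)) ∩ R^c) = {8}
P ∖ (((R ∖ P) ∪ P) ∩ ((R △ (P ∖ Q)) ∩ R^c)) = {2, 3, 7, 9}

{2, 3, 7, 9}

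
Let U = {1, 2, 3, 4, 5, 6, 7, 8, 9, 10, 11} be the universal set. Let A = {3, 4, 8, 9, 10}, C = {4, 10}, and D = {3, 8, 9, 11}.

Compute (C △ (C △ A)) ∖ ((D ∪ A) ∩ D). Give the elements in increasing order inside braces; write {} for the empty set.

C △ A = {3, 8, 9}
C △ (C △ A) = {3, 4, 8, 9, 10}
D ∪ A = {3, 4, 8, 9, 10, 11}
(D ∪ A) ∩ D = {3, 8, 9, 11}
(C △ (C △ A)) ∖ ((D ∪ A) ∩ D) = {4, 10}

{4, 10}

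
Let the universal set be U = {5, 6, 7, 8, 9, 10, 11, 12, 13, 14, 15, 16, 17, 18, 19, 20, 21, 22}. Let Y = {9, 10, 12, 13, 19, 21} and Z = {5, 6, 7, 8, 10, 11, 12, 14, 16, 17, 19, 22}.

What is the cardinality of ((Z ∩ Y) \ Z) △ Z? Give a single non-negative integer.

12

Z ∩ Y = {10, 12, 19}
(Z ∩ Y) \ Z = {}
((Z ∩ Y) \ Z) △ Z = {5, 6, 7, 8, 10, 11, 12, 14, 16, 17, 19, 22}
|((Z ∩ Y) \ Z) △ Z| = 12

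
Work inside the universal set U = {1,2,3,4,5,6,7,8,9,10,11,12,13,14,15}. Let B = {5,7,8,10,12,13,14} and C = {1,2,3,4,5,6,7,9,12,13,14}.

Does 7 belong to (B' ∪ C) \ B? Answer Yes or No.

No

7 ∈ B, so 7 ∉ B'
7 ∉ B' and 7 ∈ C, so 7 ∈ B' ∪ C
7 ∈ (B' ∪ C) and 7 ∈ B, so 7 ∉ (B' ∪ C) \ B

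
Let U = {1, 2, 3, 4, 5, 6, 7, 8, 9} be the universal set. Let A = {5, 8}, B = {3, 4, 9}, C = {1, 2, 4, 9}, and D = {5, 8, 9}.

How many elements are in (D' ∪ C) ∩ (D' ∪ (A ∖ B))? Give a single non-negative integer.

D' = {1, 2, 3, 4, 6, 7}
D' ∪ C = {1, 2, 3, 4, 6, 7, 9}
A ∖ B = {5, 8}
D' ∪ (A ∖ B) = {1, 2, 3, 4, 5, 6, 7, 8}
(D' ∪ C) ∩ (D' ∪ (A ∖ B)) = {1, 2, 3, 4, 6, 7}
|(D' ∪ C) ∩ (D' ∪ (A ∖ B))| = 6

6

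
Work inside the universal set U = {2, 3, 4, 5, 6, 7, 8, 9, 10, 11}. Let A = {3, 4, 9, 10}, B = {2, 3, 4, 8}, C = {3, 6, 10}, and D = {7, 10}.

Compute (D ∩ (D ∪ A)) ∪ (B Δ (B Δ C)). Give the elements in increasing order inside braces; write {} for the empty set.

{3, 6, 7, 10}

D ∪ A = {3, 4, 7, 9, 10}
D ∩ (D ∪ A) = {7, 10}
B Δ C = {2, 4, 6, 8, 10}
B Δ (B Δ C) = {3, 6, 10}
(D ∩ (D ∪ A)) ∪ (B Δ (B Δ C)) = {3, 6, 7, 10}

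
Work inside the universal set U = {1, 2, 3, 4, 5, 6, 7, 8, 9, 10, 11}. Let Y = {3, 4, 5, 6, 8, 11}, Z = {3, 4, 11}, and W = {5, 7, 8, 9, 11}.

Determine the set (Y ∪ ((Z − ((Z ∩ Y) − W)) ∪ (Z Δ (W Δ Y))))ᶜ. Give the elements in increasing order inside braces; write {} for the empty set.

Z ∩ Y = {3, 4, 11}
(Z ∩ Y) − W = {3, 4}
Z − ((Z ∩ Y) − W) = {11}
W Δ Y = {3, 4, 6, 7, 9}
Z Δ (W Δ Y) = {6, 7, 9, 11}
(Z − ((Z ∩ Y) − W)) ∪ (Z Δ (W Δ Y)) = {6, 7, 9, 11}
Y ∪ ((Z − ((Z ∩ Y) − W)) ∪ (Z Δ (W Δ Y))) = {3, 4, 5, 6, 7, 8, 9, 11}
(Y ∪ ((Z − ((Z ∩ Y) − W)) ∪ (Z Δ (W Δ Y))))ᶜ = {1, 2, 10}

{1, 2, 10}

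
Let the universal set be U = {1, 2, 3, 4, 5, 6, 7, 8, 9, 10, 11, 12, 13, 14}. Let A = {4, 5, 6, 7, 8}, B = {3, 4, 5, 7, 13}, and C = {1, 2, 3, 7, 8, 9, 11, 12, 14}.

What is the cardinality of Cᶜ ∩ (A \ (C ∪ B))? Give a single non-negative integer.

Cᶜ = {4, 5, 6, 10, 13}
C ∪ B = {1, 2, 3, 4, 5, 7, 8, 9, 11, 12, 13, 14}
A \ (C ∪ B) = {6}
Cᶜ ∩ (A \ (C ∪ B)) = {6}
|Cᶜ ∩ (A \ (C ∪ B))| = 1

1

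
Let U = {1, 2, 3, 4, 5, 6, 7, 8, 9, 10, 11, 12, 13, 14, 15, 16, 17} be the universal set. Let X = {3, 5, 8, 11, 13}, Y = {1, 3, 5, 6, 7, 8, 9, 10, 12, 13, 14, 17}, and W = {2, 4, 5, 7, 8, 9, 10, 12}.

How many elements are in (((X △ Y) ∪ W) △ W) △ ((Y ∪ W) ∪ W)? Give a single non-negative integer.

11

X △ Y = {1, 6, 7, 9, 10, 11, 12, 14, 17}
(X △ Y) ∪ W = {1, 2, 4, 5, 6, 7, 8, 9, 10, 11, 12, 14, 17}
((X △ Y) ∪ W) △ W = {1, 6, 11, 14, 17}
Y ∪ W = {1, 2, 3, 4, 5, 6, 7, 8, 9, 10, 12, 13, 14, 17}
(Y ∪ W) ∪ W = {1, 2, 3, 4, 5, 6, 7, 8, 9, 10, 12, 13, 14, 17}
(((X △ Y) ∪ W) △ W) △ ((Y ∪ W) ∪ W) = {2, 3, 4, 5, 7, 8, 9, 10, 11, 12, 13}
|(((X △ Y) ∪ W) △ W) △ ((Y ∪ W) ∪ W)| = 11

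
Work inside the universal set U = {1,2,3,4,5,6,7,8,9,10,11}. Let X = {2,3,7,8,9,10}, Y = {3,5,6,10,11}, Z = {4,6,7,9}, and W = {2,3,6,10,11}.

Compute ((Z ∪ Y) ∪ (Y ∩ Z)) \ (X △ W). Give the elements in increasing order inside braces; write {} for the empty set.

Z ∪ Y = {3,4,5,6,7,9,10,11}
Y ∩ Z = {6}
(Z ∪ Y) ∪ (Y ∩ Z) = {3,4,5,6,7,9,10,11}
X △ W = {6,7,8,9,11}
((Z ∪ Y) ∪ (Y ∩ Z)) \ (X △ W) = {3,4,5,10}

{3,4,5,10}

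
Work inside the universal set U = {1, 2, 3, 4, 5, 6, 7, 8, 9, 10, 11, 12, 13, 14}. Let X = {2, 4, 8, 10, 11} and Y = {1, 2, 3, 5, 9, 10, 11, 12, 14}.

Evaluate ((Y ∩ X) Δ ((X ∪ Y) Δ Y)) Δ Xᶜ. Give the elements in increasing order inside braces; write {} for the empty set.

{1, 2, 3, 4, 5, 6, 7, 8, 9, 10, 11, 12, 13, 14}

Y ∩ X = {2, 10, 11}
X ∪ Y = {1, 2, 3, 4, 5, 8, 9, 10, 11, 12, 14}
(X ∪ Y) Δ Y = {4, 8}
(Y ∩ X) Δ ((X ∪ Y) Δ Y) = {2, 4, 8, 10, 11}
Xᶜ = {1, 3, 5, 6, 7, 9, 12, 13, 14}
((Y ∩ X) Δ ((X ∪ Y) Δ Y)) Δ Xᶜ = {1, 2, 3, 4, 5, 6, 7, 8, 9, 10, 11, 12, 13, 14}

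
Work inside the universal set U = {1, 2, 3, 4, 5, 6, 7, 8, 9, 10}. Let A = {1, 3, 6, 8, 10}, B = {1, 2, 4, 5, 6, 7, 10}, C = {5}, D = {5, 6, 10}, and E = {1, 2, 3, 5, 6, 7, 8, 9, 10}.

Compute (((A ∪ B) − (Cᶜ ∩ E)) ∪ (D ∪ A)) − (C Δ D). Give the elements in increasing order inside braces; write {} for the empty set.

A ∪ B = {1, 2, 3, 4, 5, 6, 7, 8, 10}
Cᶜ = {1, 2, 3, 4, 6, 7, 8, 9, 10}
Cᶜ ∩ E = {1, 2, 3, 6, 7, 8, 9, 10}
(A ∪ B) − (Cᶜ ∩ E) = {4, 5}
D ∪ A = {1, 3, 5, 6, 8, 10}
((A ∪ B) − (Cᶜ ∩ E)) ∪ (D ∪ A) = {1, 3, 4, 5, 6, 8, 10}
C Δ D = {6, 10}
(((A ∪ B) − (Cᶜ ∩ E)) ∪ (D ∪ A)) − (C Δ D) = {1, 3, 4, 5, 8}

{1, 3, 4, 5, 8}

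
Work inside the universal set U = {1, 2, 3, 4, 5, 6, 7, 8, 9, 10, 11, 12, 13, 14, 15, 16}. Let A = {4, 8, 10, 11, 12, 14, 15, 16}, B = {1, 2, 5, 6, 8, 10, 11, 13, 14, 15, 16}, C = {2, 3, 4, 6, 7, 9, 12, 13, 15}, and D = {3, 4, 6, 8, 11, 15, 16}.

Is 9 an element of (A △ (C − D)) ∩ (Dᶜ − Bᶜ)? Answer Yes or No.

No

9 ∈ C and 9 ∉ D, so 9 ∈ C − D
9 ∉ A and 9 ∈ (C − D), so 9 ∈ A △ (C − D)
9 ∉ D, so 9 ∈ Dᶜ
9 ∉ B, so 9 ∈ Bᶜ
9 ∈ Dᶜ and 9 ∈ Bᶜ, so 9 ∉ Dᶜ − Bᶜ
9 ∈ (A △ (C − D)) and 9 ∉ (Dᶜ − Bᶜ), so 9 ∉ (A △ (C − D)) ∩ (Dᶜ − Bᶜ)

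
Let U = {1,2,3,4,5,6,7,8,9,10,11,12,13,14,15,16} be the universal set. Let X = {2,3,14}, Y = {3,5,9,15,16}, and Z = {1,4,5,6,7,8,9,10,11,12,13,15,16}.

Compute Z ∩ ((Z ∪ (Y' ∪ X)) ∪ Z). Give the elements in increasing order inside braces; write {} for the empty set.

{1,4,5,6,7,8,9,10,11,12,13,15,16}

Y' = {1,2,4,6,7,8,10,11,12,13,14}
Y' ∪ X = {1,2,3,4,6,7,8,10,11,12,13,14}
Z ∪ (Y' ∪ X) = {1,2,3,4,5,6,7,8,9,10,11,12,13,14,15,16}
(Z ∪ (Y' ∪ X)) ∪ Z = {1,2,3,4,5,6,7,8,9,10,11,12,13,14,15,16}
Z ∩ ((Z ∪ (Y' ∪ X)) ∪ Z) = {1,4,5,6,7,8,9,10,11,12,13,15,16}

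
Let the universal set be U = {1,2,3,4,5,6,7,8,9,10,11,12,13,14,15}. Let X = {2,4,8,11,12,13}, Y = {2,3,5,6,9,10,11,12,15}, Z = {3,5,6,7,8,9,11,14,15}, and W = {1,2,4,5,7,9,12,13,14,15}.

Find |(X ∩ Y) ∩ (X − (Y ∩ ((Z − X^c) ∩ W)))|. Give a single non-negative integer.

3

X ∩ Y = {2,11,12}
X^c = {1,3,5,6,7,9,10,14,15}
Z − X^c = {8,11}
(Z − X^c) ∩ W = {}
Y ∩ ((Z − X^c) ∩ W) = {}
X − (Y ∩ ((Z − X^c) ∩ W)) = {2,4,8,11,12,13}
(X ∩ Y) ∩ (X − (Y ∩ ((Z − X^c) ∩ W))) = {2,11,12}
|(X ∩ Y) ∩ (X − (Y ∩ ((Z − X^c) ∩ W)))| = 3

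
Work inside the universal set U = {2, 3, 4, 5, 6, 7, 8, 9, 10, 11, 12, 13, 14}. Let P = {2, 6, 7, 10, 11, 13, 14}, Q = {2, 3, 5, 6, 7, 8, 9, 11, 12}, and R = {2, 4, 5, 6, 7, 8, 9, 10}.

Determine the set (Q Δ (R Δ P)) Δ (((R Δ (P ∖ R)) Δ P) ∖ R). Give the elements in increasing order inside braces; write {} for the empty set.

R Δ P = {4, 5, 8, 9, 11, 13, 14}
Q Δ (R Δ P) = {2, 3, 4, 6, 7, 12, 13, 14}
P ∖ R = {11, 13, 14}
R Δ (P ∖ R) = {2, 4, 5, 6, 7, 8, 9, 10, 11, 13, 14}
(R Δ (P ∖ R)) Δ P = {4, 5, 8, 9}
((R Δ (P ∖ R)) Δ P) ∖ R = {}
(Q Δ (R Δ P)) Δ (((R Δ (P ∖ R)) Δ P) ∖ R) = {2, 3, 4, 6, 7, 12, 13, 14}

{2, 3, 4, 6, 7, 12, 13, 14}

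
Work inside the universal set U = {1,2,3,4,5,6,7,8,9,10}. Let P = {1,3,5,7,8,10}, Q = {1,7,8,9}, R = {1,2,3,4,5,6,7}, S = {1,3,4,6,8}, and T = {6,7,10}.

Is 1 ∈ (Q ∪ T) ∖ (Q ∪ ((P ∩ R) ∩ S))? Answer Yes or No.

1 ∈ Q and 1 ∉ T, so 1 ∈ Q ∪ T
1 ∈ P and 1 ∈ R, so 1 ∈ P ∩ R
1 ∈ (P ∩ R) and 1 ∈ S, so 1 ∈ (P ∩ R) ∩ S
1 ∈ Q and 1 ∈ ((P ∩ R) ∩ S), so 1 ∈ Q ∪ ((P ∩ R) ∩ S)
1 ∈ (Q ∪ T) and 1 ∈ (Q ∪ ((P ∩ R) ∩ S)), so 1 ∉ (Q ∪ T) ∖ (Q ∪ ((P ∩ R) ∩ S))

No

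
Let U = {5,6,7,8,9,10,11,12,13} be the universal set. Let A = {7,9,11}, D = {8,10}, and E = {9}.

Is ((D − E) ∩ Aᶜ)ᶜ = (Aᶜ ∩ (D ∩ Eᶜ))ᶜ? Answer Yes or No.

Yes

D − E = {8,10}
Aᶜ = {5,6,8,10,12,13}
(D − E) ∩ Aᶜ = {8,10}
((D − E) ∩ Aᶜ)ᶜ = {5,6,7,9,11,12,13}
Eᶜ = {5,6,7,8,10,11,12,13}
D ∩ Eᶜ = {8,10}
Aᶜ ∩ (D ∩ Eᶜ) = {8,10}
(Aᶜ ∩ (D ∩ Eᶜ))ᶜ = {5,6,7,9,11,12,13}
Both equal {5,6,7,9,11,12,13}, so ((D − E) ∩ Aᶜ)ᶜ = (Aᶜ ∩ (D ∩ Eᶜ))ᶜ.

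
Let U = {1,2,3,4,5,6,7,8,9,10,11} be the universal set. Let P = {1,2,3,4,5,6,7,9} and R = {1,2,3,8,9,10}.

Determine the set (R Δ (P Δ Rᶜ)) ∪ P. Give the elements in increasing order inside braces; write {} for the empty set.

Rᶜ = {4,5,6,7,11}
P Δ Rᶜ = {1,2,3,9,11}
R Δ (P Δ Rᶜ) = {8,10,11}
(R Δ (P Δ Rᶜ)) ∪ P = {1,2,3,4,5,6,7,8,9,10,11}

{1,2,3,4,5,6,7,8,9,10,11}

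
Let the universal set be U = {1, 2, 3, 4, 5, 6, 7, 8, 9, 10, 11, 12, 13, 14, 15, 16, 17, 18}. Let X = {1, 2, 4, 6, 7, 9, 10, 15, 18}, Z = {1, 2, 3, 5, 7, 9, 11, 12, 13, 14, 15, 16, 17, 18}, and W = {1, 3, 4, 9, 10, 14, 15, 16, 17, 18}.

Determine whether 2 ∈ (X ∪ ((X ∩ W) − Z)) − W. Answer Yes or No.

Yes

2 ∈ X and 2 ∉ W, so 2 ∉ X ∩ W
2 ∉ (X ∩ W) and 2 ∈ Z, so 2 ∉ (X ∩ W) − Z
2 ∈ X and 2 ∉ ((X ∩ W) − Z), so 2 ∈ X ∪ ((X ∩ W) − Z)
2 ∈ (X ∪ ((X ∩ W) − Z)) and 2 ∉ W, so 2 ∈ (X ∪ ((X ∩ W) − Z)) − W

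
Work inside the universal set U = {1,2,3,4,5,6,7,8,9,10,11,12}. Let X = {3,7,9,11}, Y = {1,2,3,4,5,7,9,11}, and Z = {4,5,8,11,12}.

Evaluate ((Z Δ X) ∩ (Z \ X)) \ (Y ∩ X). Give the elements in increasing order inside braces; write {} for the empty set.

Z Δ X = {3,4,5,7,8,9,12}
Z \ X = {4,5,8,12}
(Z Δ X) ∩ (Z \ X) = {4,5,8,12}
Y ∩ X = {3,7,9,11}
((Z Δ X) ∩ (Z \ X)) \ (Y ∩ X) = {4,5,8,12}

{4,5,8,12}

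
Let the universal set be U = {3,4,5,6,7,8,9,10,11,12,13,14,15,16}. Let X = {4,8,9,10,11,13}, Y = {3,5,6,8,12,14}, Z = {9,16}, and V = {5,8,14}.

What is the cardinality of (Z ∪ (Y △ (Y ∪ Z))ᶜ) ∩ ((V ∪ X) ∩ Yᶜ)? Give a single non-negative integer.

Y ∪ Z = {3,5,6,8,9,12,14,16}
Y △ (Y ∪ Z) = {9,16}
(Y △ (Y ∪ Z))ᶜ = {3,4,5,6,7,8,10,11,12,13,14,15}
Z ∪ (Y △ (Y ∪ Z))ᶜ = {3,4,5,6,7,8,9,10,11,12,13,14,15,16}
V ∪ X = {4,5,8,9,10,11,13,14}
Yᶜ = {4,7,9,10,11,13,15,16}
(V ∪ X) ∩ Yᶜ = {4,9,10,11,13}
(Z ∪ (Y △ (Y ∪ Z))ᶜ) ∩ ((V ∪ X) ∩ Yᶜ) = {4,9,10,11,13}
|(Z ∪ (Y △ (Y ∪ Z))ᶜ) ∩ ((V ∪ X) ∩ Yᶜ)| = 5

5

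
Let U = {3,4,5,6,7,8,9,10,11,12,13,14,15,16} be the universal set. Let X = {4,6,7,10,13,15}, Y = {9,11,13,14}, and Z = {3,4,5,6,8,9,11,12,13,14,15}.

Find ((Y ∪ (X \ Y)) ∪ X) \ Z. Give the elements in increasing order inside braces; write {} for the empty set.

X \ Y = {4,6,7,10,15}
Y ∪ (X \ Y) = {4,6,7,9,10,11,13,14,15}
(Y ∪ (X \ Y)) ∪ X = {4,6,7,9,10,11,13,14,15}
((Y ∪ (X \ Y)) ∪ X) \ Z = {7,10}

{7,10}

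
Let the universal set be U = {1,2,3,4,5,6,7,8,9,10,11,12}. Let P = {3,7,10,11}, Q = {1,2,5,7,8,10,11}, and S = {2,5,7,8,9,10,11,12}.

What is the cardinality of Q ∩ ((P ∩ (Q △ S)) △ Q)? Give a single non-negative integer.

7

Q △ S = {1,9,12}
P ∩ (Q △ S) = {}
(P ∩ (Q △ S)) △ Q = {1,2,5,7,8,10,11}
Q ∩ ((P ∩ (Q △ S)) △ Q) = {1,2,5,7,8,10,11}
|Q ∩ ((P ∩ (Q △ S)) △ Q)| = 7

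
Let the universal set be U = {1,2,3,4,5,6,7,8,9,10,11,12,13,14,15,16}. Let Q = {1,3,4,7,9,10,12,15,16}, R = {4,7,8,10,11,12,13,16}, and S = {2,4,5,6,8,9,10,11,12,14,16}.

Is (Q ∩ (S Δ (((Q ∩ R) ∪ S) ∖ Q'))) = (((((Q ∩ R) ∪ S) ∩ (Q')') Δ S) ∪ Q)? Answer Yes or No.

Q ∩ R = {4,7,10,12,16}
(Q ∩ R) ∪ S = {2,4,5,6,7,8,9,10,11,12,14,16}
Q' = {2,5,6,8,11,13,14}
((Q ∩ R) ∪ S) ∖ Q' = {4,7,9,10,12,16}
S Δ (((Q ∩ R) ∪ S) ∖ Q') = {2,5,6,7,8,11,14}
Q ∩ (S Δ (((Q ∩ R) ∪ S) ∖ Q')) = {7}
(Q')' = {1,3,4,7,9,10,12,15,16}
((Q ∩ R) ∪ S) ∩ (Q')' = {4,7,9,10,12,16}
(((Q ∩ R) ∪ S) ∩ (Q')') Δ S = {2,5,6,7,8,11,14}
((((Q ∩ R) ∪ S) ∩ (Q')') Δ S) ∪ Q = {1,2,3,4,5,6,7,8,9,10,11,12,14,15,16}
1 ∈ ((((Q ∩ R) ∪ S) ∩ (Q')') Δ S) ∪ Q but 1 ∉ Q ∩ (S Δ (((Q ∩ R) ∪ S) ∖ Q')), so they differ.

No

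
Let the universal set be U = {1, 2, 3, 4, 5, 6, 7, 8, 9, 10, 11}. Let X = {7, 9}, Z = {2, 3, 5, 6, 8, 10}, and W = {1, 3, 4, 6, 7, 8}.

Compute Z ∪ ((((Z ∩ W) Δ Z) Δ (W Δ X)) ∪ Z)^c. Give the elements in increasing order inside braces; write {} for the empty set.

Z ∩ W = {3, 6, 8}
(Z ∩ W) Δ Z = {2, 5, 10}
W Δ X = {1, 3, 4, 6, 8, 9}
((Z ∩ W) Δ Z) Δ (W Δ X) = {1, 2, 3, 4, 5, 6, 8, 9, 10}
(((Z ∩ W) Δ Z) Δ (W Δ X)) ∪ Z = {1, 2, 3, 4, 5, 6, 8, 9, 10}
((((Z ∩ W) Δ Z) Δ (W Δ X)) ∪ Z)^c = {7, 11}
Z ∪ ((((Z ∩ W) Δ Z) Δ (W Δ X)) ∪ Z)^c = {2, 3, 5, 6, 7, 8, 10, 11}

{2, 3, 5, 6, 7, 8, 10, 11}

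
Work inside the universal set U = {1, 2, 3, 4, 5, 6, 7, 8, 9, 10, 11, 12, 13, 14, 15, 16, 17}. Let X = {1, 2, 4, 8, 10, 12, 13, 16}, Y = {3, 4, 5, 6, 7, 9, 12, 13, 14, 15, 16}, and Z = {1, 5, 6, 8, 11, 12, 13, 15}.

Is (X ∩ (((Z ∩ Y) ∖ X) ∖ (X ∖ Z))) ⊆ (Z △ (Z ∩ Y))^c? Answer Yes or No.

Yes

Z ∩ Y = {5, 6, 12, 13, 15}
(Z ∩ Y) ∖ X = {5, 6, 15}
X ∖ Z = {2, 4, 10, 16}
((Z ∩ Y) ∖ X) ∖ (X ∖ Z) = {5, 6, 15}
X ∩ (((Z ∩ Y) ∖ X) ∖ (X ∖ Z)) = {}
Z △ (Z ∩ Y) = {1, 8, 11}
(Z △ (Z ∩ Y))^c = {2, 3, 4, 5, 6, 7, 9, 10, 12, 13, 14, 15, 16, 17}
Every element of {} is in {2, 3, 4, 5, 6, 7, 9, 10, 12, 13, 14, 15, 16, 17}, so X ∩ (((Z ∩ Y) ∖ X) ∖ (X ∖ Z)) ⊆ (Z △ (Z ∩ Y))^c.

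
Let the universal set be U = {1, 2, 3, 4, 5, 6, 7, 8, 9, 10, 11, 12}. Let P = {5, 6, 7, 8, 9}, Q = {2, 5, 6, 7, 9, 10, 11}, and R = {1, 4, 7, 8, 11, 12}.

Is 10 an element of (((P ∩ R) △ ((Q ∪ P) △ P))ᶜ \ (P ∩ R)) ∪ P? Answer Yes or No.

10 ∉ P and 10 ∉ R, so 10 ∉ P ∩ R
10 ∈ Q and 10 ∉ P, so 10 ∈ Q ∪ P
10 ∈ (Q ∪ P) and 10 ∉ P, so 10 ∈ (Q ∪ P) △ P
10 ∉ (P ∩ R) and 10 ∈ ((Q ∪ P) △ P), so 10 ∈ (P ∩ R) △ ((Q ∪ P) △ P)
10 ∉ ((P ∩ R) △ ((Q ∪ P) △ P))ᶜ since 10 ∈ ((P ∩ R) △ ((Q ∪ P) △ P))
10 ∉ P and 10 ∉ R, so 10 ∉ P ∩ R
10 ∉ ((P ∩ R) △ ((Q ∪ P) △ P))ᶜ and 10 ∉ (P ∩ R), so 10 ∉ ((P ∩ R) △ ((Q ∪ P) △ P))ᶜ \ (P ∩ R)
10 ∉ (((P ∩ R) △ ((Q ∪ P) △ P))ᶜ \ (P ∩ R)) and 10 ∉ P, so 10 ∉ (((P ∩ R) △ ((Q ∪ P) △ P))ᶜ \ (P ∩ R)) ∪ P

No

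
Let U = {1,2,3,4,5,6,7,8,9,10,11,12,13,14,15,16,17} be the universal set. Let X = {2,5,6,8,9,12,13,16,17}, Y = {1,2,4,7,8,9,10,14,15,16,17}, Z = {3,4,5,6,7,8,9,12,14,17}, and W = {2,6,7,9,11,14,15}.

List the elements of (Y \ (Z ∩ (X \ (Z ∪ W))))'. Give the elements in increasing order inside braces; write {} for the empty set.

Z ∪ W = {2,3,4,5,6,7,8,9,11,12,14,15,17}
X \ (Z ∪ W) = {13,16}
Z ∩ (X \ (Z ∪ W)) = {}
Y \ (Z ∩ (X \ (Z ∪ W))) = {1,2,4,7,8,9,10,14,15,16,17}
(Y \ (Z ∩ (X \ (Z ∪ W))))' = {3,5,6,11,12,13}

{3,5,6,11,12,13}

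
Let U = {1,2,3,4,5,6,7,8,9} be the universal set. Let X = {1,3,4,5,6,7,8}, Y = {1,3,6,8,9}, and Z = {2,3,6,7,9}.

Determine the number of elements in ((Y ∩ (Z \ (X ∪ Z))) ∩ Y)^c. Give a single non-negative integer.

9

X ∪ Z = {1,2,3,4,5,6,7,8,9}
Z \ (X ∪ Z) = {}
Y ∩ (Z \ (X ∪ Z)) = {}
(Y ∩ (Z \ (X ∪ Z))) ∩ Y = {}
((Y ∩ (Z \ (X ∪ Z))) ∩ Y)^c = {1,2,3,4,5,6,7,8,9}
|((Y ∩ (Z \ (X ∪ Z))) ∩ Y)^c| = 9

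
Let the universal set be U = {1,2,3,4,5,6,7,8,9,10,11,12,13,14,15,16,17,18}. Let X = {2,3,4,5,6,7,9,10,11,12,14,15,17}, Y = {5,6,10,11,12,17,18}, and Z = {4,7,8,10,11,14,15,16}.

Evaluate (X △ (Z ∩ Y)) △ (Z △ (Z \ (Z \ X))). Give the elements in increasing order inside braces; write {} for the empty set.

{2,3,4,5,6,7,8,9,12,14,15,16,17}

Z ∩ Y = {10,11}
X △ (Z ∩ Y) = {2,3,4,5,6,7,9,12,14,15,17}
Z \ X = {8,16}
Z \ (Z \ X) = {4,7,10,11,14,15}
Z △ (Z \ (Z \ X)) = {8,16}
(X △ (Z ∩ Y)) △ (Z △ (Z \ (Z \ X))) = {2,3,4,5,6,7,8,9,12,14,15,16,17}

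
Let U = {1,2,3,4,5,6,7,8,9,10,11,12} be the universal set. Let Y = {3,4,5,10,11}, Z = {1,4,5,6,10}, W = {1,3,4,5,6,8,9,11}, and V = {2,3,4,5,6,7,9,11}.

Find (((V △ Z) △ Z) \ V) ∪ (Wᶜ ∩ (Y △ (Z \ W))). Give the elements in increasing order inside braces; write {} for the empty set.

{}

V △ Z = {1,2,3,7,9,10,11}
(V △ Z) △ Z = {2,3,4,5,6,7,9,11}
((V △ Z) △ Z) \ V = {}
Wᶜ = {2,7,10,12}
Z \ W = {10}
Y △ (Z \ W) = {3,4,5,11}
Wᶜ ∩ (Y △ (Z \ W)) = {}
(((V △ Z) △ Z) \ V) ∪ (Wᶜ ∩ (Y △ (Z \ W))) = {}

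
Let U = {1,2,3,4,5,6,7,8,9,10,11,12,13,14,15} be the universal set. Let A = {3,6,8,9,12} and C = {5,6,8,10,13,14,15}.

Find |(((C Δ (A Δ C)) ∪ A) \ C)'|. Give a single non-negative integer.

12

A Δ C = {3,5,9,10,12,13,14,15}
C Δ (A Δ C) = {3,6,8,9,12}
(C Δ (A Δ C)) ∪ A = {3,6,8,9,12}
((C Δ (A Δ C)) ∪ A) \ C = {3,9,12}
(((C Δ (A Δ C)) ∪ A) \ C)' = {1,2,4,5,6,7,8,10,11,13,14,15}
|(((C Δ (A Δ C)) ∪ A) \ C)'| = 12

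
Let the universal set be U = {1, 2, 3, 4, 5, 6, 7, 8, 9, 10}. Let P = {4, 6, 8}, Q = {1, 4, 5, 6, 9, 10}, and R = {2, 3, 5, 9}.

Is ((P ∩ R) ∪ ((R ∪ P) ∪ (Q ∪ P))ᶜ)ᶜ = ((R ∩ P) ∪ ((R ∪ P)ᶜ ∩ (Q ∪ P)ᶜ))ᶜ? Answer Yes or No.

Yes

P ∩ R = {}
R ∪ P = {2, 3, 4, 5, 6, 8, 9}
Q ∪ P = {1, 4, 5, 6, 8, 9, 10}
(R ∪ P) ∪ (Q ∪ P) = {1, 2, 3, 4, 5, 6, 8, 9, 10}
((R ∪ P) ∪ (Q ∪ P))ᶜ = {7}
(P ∩ R) ∪ ((R ∪ P) ∪ (Q ∪ P))ᶜ = {7}
((P ∩ R) ∪ ((R ∪ P) ∪ (Q ∪ P))ᶜ)ᶜ = {1, 2, 3, 4, 5, 6, 8, 9, 10}
R ∩ P = {}
(R ∪ P)ᶜ = {1, 7, 10}
(Q ∪ P)ᶜ = {2, 3, 7}
(R ∪ P)ᶜ ∩ (Q ∪ P)ᶜ = {7}
(R ∩ P) ∪ ((R ∪ P)ᶜ ∩ (Q ∪ P)ᶜ) = {7}
((R ∩ P) ∪ ((R ∪ P)ᶜ ∩ (Q ∪ P)ᶜ))ᶜ = {1, 2, 3, 4, 5, 6, 8, 9, 10}
Both equal {1, 2, 3, 4, 5, 6, 8, 9, 10}, so ((P ∩ R) ∪ ((R ∪ P) ∪ (Q ∪ P))ᶜ)ᶜ = ((R ∩ P) ∪ ((R ∪ P)ᶜ ∩ (Q ∪ P)ᶜ))ᶜ.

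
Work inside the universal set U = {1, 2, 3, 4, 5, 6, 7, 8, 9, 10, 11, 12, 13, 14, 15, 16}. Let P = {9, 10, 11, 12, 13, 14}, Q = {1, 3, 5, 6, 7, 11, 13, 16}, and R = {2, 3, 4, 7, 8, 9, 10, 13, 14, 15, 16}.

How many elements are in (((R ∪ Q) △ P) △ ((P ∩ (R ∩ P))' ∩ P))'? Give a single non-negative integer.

R ∪ Q = {1, 2, 3, 4, 5, 6, 7, 8, 9, 10, 11, 13, 14, 15, 16}
(R ∪ Q) △ P = {1, 2, 3, 4, 5, 6, 7, 8, 12, 15, 16}
R ∩ P = {9, 10, 13, 14}
P ∩ (R ∩ P) = {9, 10, 13, 14}
(P ∩ (R ∩ P))' = {1, 2, 3, 4, 5, 6, 7, 8, 11, 12, 15, 16}
(P ∩ (R ∩ P))' ∩ P = {11, 12}
((R ∪ Q) △ P) △ ((P ∩ (R ∩ P))' ∩ P) = {1, 2, 3, 4, 5, 6, 7, 8, 11, 15, 16}
(((R ∪ Q) △ P) △ ((P ∩ (R ∩ P))' ∩ P))' = {9, 10, 12, 13, 14}
|(((R ∪ Q) △ P) △ ((P ∩ (R ∩ P))' ∩ P))'| = 5

5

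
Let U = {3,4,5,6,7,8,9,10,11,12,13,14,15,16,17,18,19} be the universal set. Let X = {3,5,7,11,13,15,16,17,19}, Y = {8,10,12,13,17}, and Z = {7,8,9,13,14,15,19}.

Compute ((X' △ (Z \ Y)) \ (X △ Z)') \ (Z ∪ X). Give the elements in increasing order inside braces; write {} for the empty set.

{}

X' = {4,6,8,9,10,12,14,18}
Z \ Y = {7,9,14,15,19}
X' △ (Z \ Y) = {4,6,7,8,10,12,15,18,19}
X △ Z = {3,5,8,9,11,14,16,17}
(X △ Z)' = {4,6,7,10,12,13,15,18,19}
(X' △ (Z \ Y)) \ (X △ Z)' = {8}
Z ∪ X = {3,5,7,8,9,11,13,14,15,16,17,19}
((X' △ (Z \ Y)) \ (X △ Z)') \ (Z ∪ X) = {}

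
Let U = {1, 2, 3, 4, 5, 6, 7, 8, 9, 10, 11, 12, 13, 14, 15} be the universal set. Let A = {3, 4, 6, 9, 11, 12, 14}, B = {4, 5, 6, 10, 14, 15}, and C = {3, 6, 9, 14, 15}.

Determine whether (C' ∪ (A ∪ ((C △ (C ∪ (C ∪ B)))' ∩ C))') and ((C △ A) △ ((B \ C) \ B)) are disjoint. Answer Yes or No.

C' = {1, 2, 4, 5, 7, 8, 10, 11, 12, 13}
C ∪ B = {3, 4, 5, 6, 9, 10, 14, 15}
C ∪ (C ∪ B) = {3, 4, 5, 6, 9, 10, 14, 15}
C △ (C ∪ (C ∪ B)) = {4, 5, 10}
(C △ (C ∪ (C ∪ B)))' = {1, 2, 3, 6, 7, 8, 9, 11, 12, 13, 14, 15}
(C △ (C ∪ (C ∪ B)))' ∩ C = {3, 6, 9, 14, 15}
A ∪ ((C △ (C ∪ (C ∪ B)))' ∩ C) = {3, 4, 6, 9, 11, 12, 14, 15}
(A ∪ ((C △ (C ∪ (C ∪ B)))' ∩ C))' = {1, 2, 5, 7, 8, 10, 13}
C' ∪ (A ∪ ((C △ (C ∪ (C ∪ B)))' ∩ C))' = {1, 2, 4, 5, 7, 8, 10, 11, 12, 13}
C △ A = {4, 11, 12, 15}
B \ C = {4, 5, 10}
(B \ C) \ B = {}
(C △ A) △ ((B \ C) \ B) = {4, 11, 12, 15}
4 lies in both, so they are not disjoint.

No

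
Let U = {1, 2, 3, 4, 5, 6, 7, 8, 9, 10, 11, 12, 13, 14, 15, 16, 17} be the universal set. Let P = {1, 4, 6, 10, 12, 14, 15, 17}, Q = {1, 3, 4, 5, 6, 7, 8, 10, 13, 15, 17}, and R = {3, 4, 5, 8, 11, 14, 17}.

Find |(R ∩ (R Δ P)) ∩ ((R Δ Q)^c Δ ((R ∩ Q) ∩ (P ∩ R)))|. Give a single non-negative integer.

R Δ P = {1, 3, 5, 6, 8, 10, 11, 12, 15}
R ∩ (R Δ P) = {3, 5, 8, 11}
R Δ Q = {1, 6, 7, 10, 11, 13, 14, 15}
(R Δ Q)^c = {2, 3, 4, 5, 8, 9, 12, 16, 17}
R ∩ Q = {3, 4, 5, 8, 17}
P ∩ R = {4, 14, 17}
(R ∩ Q) ∩ (P ∩ R) = {4, 17}
(R Δ Q)^c Δ ((R ∩ Q) ∩ (P ∩ R)) = {2, 3, 5, 8, 9, 12, 16}
(R ∩ (R Δ P)) ∩ ((R Δ Q)^c Δ ((R ∩ Q) ∩ (P ∩ R))) = {3, 5, 8}
|(R ∩ (R Δ P)) ∩ ((R Δ Q)^c Δ ((R ∩ Q) ∩ (P ∩ R)))| = 3

3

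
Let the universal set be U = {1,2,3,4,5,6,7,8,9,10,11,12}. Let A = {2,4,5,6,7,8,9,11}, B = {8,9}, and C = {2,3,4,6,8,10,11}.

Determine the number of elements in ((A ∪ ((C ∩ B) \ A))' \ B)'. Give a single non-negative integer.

C ∩ B = {8}
(C ∩ B) \ A = {}
A ∪ ((C ∩ B) \ A) = {2,4,5,6,7,8,9,11}
(A ∪ ((C ∩ B) \ A))' = {1,3,10,12}
(A ∪ ((C ∩ B) \ A))' \ B = {1,3,10,12}
((A ∪ ((C ∩ B) \ A))' \ B)' = {2,4,5,6,7,8,9,11}
|((A ∪ ((C ∩ B) \ A))' \ B)'| = 8

8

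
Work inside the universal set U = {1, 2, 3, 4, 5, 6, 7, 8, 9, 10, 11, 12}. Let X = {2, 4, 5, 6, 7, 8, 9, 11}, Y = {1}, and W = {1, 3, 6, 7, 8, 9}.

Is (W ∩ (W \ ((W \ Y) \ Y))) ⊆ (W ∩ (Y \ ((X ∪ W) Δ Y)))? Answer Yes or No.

W \ Y = {3, 6, 7, 8, 9}
(W \ Y) \ Y = {3, 6, 7, 8, 9}
W \ ((W \ Y) \ Y) = {1}
W ∩ (W \ ((W \ Y) \ Y)) = {1}
X ∪ W = {1, 2, 3, 4, 5, 6, 7, 8, 9, 11}
(X ∪ W) Δ Y = {2, 3, 4, 5, 6, 7, 8, 9, 11}
Y \ ((X ∪ W) Δ Y) = {1}
W ∩ (Y \ ((X ∪ W) Δ Y)) = {1}
Every element of {1} is in {1}, so W ∩ (W \ ((W \ Y) \ Y)) ⊆ W ∩ (Y \ ((X ∪ W) Δ Y)).

Yes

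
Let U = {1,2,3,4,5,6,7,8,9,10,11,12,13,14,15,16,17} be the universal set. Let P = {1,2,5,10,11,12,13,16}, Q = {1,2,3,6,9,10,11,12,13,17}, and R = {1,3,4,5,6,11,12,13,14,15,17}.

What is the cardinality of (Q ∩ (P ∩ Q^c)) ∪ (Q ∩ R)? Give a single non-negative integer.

7

Q^c = {4,5,7,8,14,15,16}
P ∩ Q^c = {5,16}
Q ∩ (P ∩ Q^c) = {}
Q ∩ R = {1,3,6,11,12,13,17}
(Q ∩ (P ∩ Q^c)) ∪ (Q ∩ R) = {1,3,6,11,12,13,17}
|(Q ∩ (P ∩ Q^c)) ∪ (Q ∩ R)| = 7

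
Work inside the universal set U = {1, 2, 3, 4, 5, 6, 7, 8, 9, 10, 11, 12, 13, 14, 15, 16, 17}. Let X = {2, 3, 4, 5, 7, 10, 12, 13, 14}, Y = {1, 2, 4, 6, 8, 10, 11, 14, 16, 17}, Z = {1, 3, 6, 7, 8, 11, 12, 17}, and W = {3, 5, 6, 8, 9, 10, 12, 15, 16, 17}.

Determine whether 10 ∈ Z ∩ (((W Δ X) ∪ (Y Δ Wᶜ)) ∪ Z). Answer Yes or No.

No

10 ∈ W and 10 ∈ X, so 10 ∉ W Δ X
10 ∈ W, so 10 ∉ Wᶜ
10 ∈ Y and 10 ∉ Wᶜ, so 10 ∈ Y Δ Wᶜ
10 ∉ (W Δ X) and 10 ∈ (Y Δ Wᶜ), so 10 ∈ (W Δ X) ∪ (Y Δ Wᶜ)
10 ∈ ((W Δ X) ∪ (Y Δ Wᶜ)) and 10 ∉ Z, so 10 ∈ ((W Δ X) ∪ (Y Δ Wᶜ)) ∪ Z
10 ∉ Z and 10 ∈ (((W Δ X) ∪ (Y Δ Wᶜ)) ∪ Z), so 10 ∉ Z ∩ (((W Δ X) ∪ (Y Δ Wᶜ)) ∪ Z)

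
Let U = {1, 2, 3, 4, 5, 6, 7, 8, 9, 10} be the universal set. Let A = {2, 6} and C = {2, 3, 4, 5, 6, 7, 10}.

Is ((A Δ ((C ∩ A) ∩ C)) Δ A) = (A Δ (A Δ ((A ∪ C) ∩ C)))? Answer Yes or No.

C ∩ A = {2, 6}
(C ∩ A) ∩ C = {2, 6}
A Δ ((C ∩ A) ∩ C) = {}
(A Δ ((C ∩ A) ∩ C)) Δ A = {2, 6}
A ∪ C = {2, 3, 4, 5, 6, 7, 10}
(A ∪ C) ∩ C = {2, 3, 4, 5, 6, 7, 10}
A Δ ((A ∪ C) ∩ C) = {3, 4, 5, 7, 10}
A Δ (A Δ ((A ∪ C) ∩ C)) = {2, 3, 4, 5, 6, 7, 10}
3 ∈ A Δ (A Δ ((A ∪ C) ∩ C)) but 3 ∉ (A Δ ((C ∩ A) ∩ C)) Δ A, so they differ.

No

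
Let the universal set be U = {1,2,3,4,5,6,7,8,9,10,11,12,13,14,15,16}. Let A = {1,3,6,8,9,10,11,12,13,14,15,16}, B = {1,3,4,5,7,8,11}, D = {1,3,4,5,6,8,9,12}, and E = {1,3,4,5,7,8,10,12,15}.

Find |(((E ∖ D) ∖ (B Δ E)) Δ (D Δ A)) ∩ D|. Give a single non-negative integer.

2

E ∖ D = {7,10,15}
B Δ E = {10,11,12,15}
(E ∖ D) ∖ (B Δ E) = {7}
D Δ A = {4,5,10,11,13,14,15,16}
((E ∖ D) ∖ (B Δ E)) Δ (D Δ A) = {4,5,7,10,11,13,14,15,16}
(((E ∖ D) ∖ (B Δ E)) Δ (D Δ A)) ∩ D = {4,5}
|(((E ∖ D) ∖ (B Δ E)) Δ (D Δ A)) ∩ D| = 2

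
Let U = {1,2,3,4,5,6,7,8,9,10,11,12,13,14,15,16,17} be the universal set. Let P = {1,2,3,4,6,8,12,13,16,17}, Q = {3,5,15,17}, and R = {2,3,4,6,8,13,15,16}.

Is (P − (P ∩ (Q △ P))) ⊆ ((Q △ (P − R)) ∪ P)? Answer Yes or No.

Q △ P = {1,2,4,5,6,8,12,13,15,16}
P ∩ (Q △ P) = {1,2,4,6,8,12,13,16}
P − (P ∩ (Q △ P)) = {3,17}
P − R = {1,12,17}
Q △ (P − R) = {1,3,5,12,15}
(Q △ (P − R)) ∪ P = {1,2,3,4,5,6,8,12,13,15,16,17}
Every element of {3,17} is in {1,2,3,4,5,6,8,12,13,15,16,17}, so P − (P ∩ (Q △ P)) ⊆ (Q △ (P − R)) ∪ P.

Yes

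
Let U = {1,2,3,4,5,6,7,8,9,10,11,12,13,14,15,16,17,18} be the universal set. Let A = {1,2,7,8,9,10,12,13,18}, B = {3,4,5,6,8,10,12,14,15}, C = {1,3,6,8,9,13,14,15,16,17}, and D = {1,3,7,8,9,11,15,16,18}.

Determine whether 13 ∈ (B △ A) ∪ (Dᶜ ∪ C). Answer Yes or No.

13 ∉ B and 13 ∈ A, so 13 ∈ B △ A
13 ∉ D, so 13 ∈ Dᶜ
13 ∈ Dᶜ and 13 ∈ C, so 13 ∈ Dᶜ ∪ C
13 ∈ (B △ A) and 13 ∈ (Dᶜ ∪ C), so 13 ∈ (B △ A) ∪ (Dᶜ ∪ C)

Yes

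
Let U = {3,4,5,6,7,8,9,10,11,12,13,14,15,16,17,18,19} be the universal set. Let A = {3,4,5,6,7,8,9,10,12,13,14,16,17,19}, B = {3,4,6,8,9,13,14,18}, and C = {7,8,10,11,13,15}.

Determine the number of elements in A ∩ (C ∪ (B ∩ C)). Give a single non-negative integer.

B ∩ C = {8,13}
C ∪ (B ∩ C) = {7,8,10,11,13,15}
A ∩ (C ∪ (B ∩ C)) = {7,8,10,13}
|A ∩ (C ∪ (B ∩ C))| = 4

4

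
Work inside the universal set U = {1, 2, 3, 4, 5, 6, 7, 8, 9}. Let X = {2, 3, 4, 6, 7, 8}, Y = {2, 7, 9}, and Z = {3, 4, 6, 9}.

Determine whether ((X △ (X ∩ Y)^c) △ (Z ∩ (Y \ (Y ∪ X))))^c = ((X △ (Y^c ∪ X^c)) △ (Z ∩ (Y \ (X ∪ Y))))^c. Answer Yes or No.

Yes

X ∩ Y = {2, 7}
(X ∩ Y)^c = {1, 3, 4, 5, 6, 8, 9}
X △ (X ∩ Y)^c = {1, 2, 5, 7, 9}
Y ∪ X = {2, 3, 4, 6, 7, 8, 9}
Y \ (Y ∪ X) = {}
Z ∩ (Y \ (Y ∪ X)) = {}
(X △ (X ∩ Y)^c) △ (Z ∩ (Y \ (Y ∪ X))) = {1, 2, 5, 7, 9}
((X △ (X ∩ Y)^c) △ (Z ∩ (Y \ (Y ∪ X))))^c = {3, 4, 6, 8}
Y^c = {1, 3, 4, 5, 6, 8}
X^c = {1, 5, 9}
Y^c ∪ X^c = {1, 3, 4, 5, 6, 8, 9}
X △ (Y^c ∪ X^c) = {1, 2, 5, 7, 9}
X ∪ Y = {2, 3, 4, 6, 7, 8, 9}
Y \ (X ∪ Y) = {}
Z ∩ (Y \ (X ∪ Y)) = {}
(X △ (Y^c ∪ X^c)) △ (Z ∩ (Y \ (X ∪ Y))) = {1, 2, 5, 7, 9}
((X △ (Y^c ∪ X^c)) △ (Z ∩ (Y \ (X ∪ Y))))^c = {3, 4, 6, 8}
Both equal {3, 4, 6, 8}, so ((X △ (X ∩ Y)^c) △ (Z ∩ (Y \ (Y ∪ X))))^c = ((X △ (Y^c ∪ X^c)) △ (Z ∩ (Y \ (X ∪ Y))))^c.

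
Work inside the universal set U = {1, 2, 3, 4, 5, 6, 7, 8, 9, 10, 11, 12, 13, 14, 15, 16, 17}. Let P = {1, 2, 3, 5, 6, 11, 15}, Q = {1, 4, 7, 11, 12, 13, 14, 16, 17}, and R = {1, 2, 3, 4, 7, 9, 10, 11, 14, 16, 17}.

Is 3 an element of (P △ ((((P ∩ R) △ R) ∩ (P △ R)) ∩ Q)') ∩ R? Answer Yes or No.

3 ∈ P and 3 ∈ R, so 3 ∈ P ∩ R
3 ∈ (P ∩ R) and 3 ∈ R, so 3 ∉ (P ∩ R) △ R
3 ∈ P and 3 ∈ R, so 3 ∉ P △ R
3 ∉ ((P ∩ R) △ R) and 3 ∉ (P △ R), so 3 ∉ ((P ∩ R) △ R) ∩ (P △ R)
3 ∉ (((P ∩ R) △ R) ∩ (P △ R)) and 3 ∉ Q, so 3 ∉ (((P ∩ R) △ R) ∩ (P △ R)) ∩ Q
3 ∈ ((((P ∩ R) △ R) ∩ (P △ R)) ∩ Q)' since 3 ∉ ((((P ∩ R) △ R) ∩ (P △ R)) ∩ Q)
3 ∈ P and 3 ∈ ((((P ∩ R) △ R) ∩ (P △ R)) ∩ Q)', so 3 ∉ P △ ((((P ∩ R) △ R) ∩ (P △ R)) ∩ Q)'
3 ∉ (P △ ((((P ∩ R) △ R) ∩ (P △ R)) ∩ Q)') and 3 ∈ R, so 3 ∉ (P △ ((((P ∩ R) △ R) ∩ (P △ R)) ∩ Q)') ∩ R

No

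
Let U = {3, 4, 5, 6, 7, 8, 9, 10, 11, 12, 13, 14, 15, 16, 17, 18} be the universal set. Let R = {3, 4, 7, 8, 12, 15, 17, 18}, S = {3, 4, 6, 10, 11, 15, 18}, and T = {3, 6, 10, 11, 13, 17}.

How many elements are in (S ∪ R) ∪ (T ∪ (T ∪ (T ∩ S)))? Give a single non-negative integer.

S ∪ R = {3, 4, 6, 7, 8, 10, 11, 12, 15, 17, 18}
T ∩ S = {3, 6, 10, 11}
T ∪ (T ∩ S) = {3, 6, 10, 11, 13, 17}
T ∪ (T ∪ (T ∩ S)) = {3, 6, 10, 11, 13, 17}
(S ∪ R) ∪ (T ∪ (T ∪ (T ∩ S))) = {3, 4, 6, 7, 8, 10, 11, 12, 13, 15, 17, 18}
|(S ∪ R) ∪ (T ∪ (T ∪ (T ∩ S)))| = 12

12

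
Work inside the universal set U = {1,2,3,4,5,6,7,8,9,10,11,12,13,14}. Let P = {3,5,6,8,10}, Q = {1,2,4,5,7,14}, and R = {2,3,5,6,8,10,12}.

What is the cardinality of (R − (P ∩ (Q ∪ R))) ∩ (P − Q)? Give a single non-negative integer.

0

Q ∪ R = {1,2,3,4,5,6,7,8,10,12,14}
P ∩ (Q ∪ R) = {3,5,6,8,10}
R − (P ∩ (Q ∪ R)) = {2,12}
P − Q = {3,6,8,10}
(R − (P ∩ (Q ∪ R))) ∩ (P − Q) = {}
|(R − (P ∩ (Q ∪ R))) ∩ (P − Q)| = 0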